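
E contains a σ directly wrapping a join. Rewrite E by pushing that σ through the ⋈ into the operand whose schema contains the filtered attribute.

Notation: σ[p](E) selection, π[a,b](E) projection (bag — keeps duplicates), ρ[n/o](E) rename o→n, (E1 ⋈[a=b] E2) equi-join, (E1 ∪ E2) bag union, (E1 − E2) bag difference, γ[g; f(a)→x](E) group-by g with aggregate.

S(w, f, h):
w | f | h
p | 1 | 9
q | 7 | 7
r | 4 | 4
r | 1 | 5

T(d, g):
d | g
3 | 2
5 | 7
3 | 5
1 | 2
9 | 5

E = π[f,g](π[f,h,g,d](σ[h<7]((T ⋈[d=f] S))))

σ filters on h, owned by the right side.
E' = π[f,g](π[f,h,g,d]((T ⋈[d=f] σ[h<7](S))))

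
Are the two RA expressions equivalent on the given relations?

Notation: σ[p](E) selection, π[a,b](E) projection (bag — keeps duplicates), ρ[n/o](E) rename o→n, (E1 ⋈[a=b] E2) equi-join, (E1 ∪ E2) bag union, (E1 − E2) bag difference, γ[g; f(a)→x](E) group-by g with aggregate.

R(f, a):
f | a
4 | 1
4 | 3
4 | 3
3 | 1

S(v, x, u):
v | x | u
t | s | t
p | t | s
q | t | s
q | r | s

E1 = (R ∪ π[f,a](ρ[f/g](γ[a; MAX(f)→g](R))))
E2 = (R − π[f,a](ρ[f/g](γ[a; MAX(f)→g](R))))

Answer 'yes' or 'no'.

E1 stepwise |·|:
  R → 4
  R → 4
  γ[a; MAX(f)→g](R) → 2
  ρ[f/g](γ[a; MAX(f)→g](R)) → 2
  π[f,a](ρ[f/g](γ[a; MAX(f)→g](R))) → 2
  (R ∪ π[f,a](ρ[f/g](γ[a; MAX(f)→g](R)))) → 6
E2 stepwise |·|:
  R → 4
  R → 4
  γ[a; MAX(f)→g](R) → 2
  ρ[f/g](γ[a; MAX(f)→g](R)) → 2
  π[f,a](ρ[f/g](γ[a; MAX(f)→g](R))) → 2
  (R − π[f,a](ρ[f/g](γ[a; MAX(f)→g](R)))) → 2

E1 result:
f | a
3 | 1
4 | 1
4 | 1
4 | 3
4 | 3
4 | 3
E2 result:
f | a
3 | 1
4 | 3
Witness: (4, 3) appears 3× in E1 but 1× in E2.

no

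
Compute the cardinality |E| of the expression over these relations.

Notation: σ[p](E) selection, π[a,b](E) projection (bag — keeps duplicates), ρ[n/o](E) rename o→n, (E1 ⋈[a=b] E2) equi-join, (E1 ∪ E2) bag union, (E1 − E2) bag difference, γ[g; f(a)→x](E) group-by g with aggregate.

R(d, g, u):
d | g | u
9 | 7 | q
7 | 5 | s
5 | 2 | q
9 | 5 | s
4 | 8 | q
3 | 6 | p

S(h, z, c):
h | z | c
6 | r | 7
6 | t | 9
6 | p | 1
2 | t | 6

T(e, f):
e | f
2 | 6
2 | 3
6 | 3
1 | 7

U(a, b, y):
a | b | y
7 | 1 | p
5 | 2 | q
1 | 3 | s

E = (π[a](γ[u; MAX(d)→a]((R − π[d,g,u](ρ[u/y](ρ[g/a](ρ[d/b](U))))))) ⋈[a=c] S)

Row counts bottom-up:
  R → 6
  U → 3
  ρ[d/b](U) → 3
  ρ[g/a](ρ[d/b](U)) → 3
  ρ[u/y](ρ[g/a](ρ[d/b](U))) → 3
  π[d,g,u](ρ[u/y](ρ[g/a](ρ[d/b](U)))) → 3
  (R − π[d,g,u](ρ[u/y](ρ[g/a](ρ[d/b](U))))) → 6
  γ[u; MAX(d)→a]((R − π[d,g,u](ρ[u/y](ρ[g/a](ρ[d/b](U)))))) → 3
  π[a](γ[u; MAX(d)→a]((R − π[d,g,u](ρ[u/y](ρ[g/a](ρ[d/b](U))))))) → 3
  S → 4
  (π[a](γ[u; MAX(d)→a]((R − π[d,g,u](ρ[u/y](ρ[g/a](ρ[d/b](U))))))) ⋈[a=c] S) → 2

|E| = 2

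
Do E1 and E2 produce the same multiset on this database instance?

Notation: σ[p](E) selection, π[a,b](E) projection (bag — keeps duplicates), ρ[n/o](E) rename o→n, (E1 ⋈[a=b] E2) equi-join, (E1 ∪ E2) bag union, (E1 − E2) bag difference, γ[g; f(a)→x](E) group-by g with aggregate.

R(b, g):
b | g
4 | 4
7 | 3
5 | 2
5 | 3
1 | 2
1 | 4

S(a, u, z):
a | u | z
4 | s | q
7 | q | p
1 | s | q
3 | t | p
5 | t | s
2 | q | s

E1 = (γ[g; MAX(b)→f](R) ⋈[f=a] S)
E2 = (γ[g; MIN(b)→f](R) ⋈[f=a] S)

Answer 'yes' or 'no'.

E1 subexpression sizes:
  R → 6
  γ[g; MAX(b)→f](R) → 3
  S → 6
  (γ[g; MAX(b)→f](R) ⋈[f=a] S) → 3
E2 subexpression sizes:
  R → 6
  γ[g; MIN(b)→f](R) → 3
  S → 6
  (γ[g; MIN(b)→f](R) ⋈[f=a] S) → 3

E1 result:
g | f | a | u | z
2 | 5 | 5 | t | s
3 | 7 | 7 | q | p
4 | 4 | 4 | s | q
E2 result:
g | f | a | u | z
2 | 1 | 1 | s | q
3 | 5 | 5 | t | s
4 | 1 | 1 | s | q
Witness: (3, 7, 7, 'q', 'p') appears 1× in E1 but 0× in E2.

no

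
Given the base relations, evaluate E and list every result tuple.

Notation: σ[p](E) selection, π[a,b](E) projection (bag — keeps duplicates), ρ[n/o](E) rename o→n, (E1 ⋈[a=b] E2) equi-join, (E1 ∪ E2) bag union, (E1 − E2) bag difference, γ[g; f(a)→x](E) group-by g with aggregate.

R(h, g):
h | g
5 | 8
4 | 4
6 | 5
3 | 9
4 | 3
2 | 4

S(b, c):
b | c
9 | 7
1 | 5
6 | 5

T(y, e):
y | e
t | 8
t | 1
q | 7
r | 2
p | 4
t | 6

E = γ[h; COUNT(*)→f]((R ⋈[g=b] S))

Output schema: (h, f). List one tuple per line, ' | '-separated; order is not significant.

Stepwise |·|:
  R → 6
  S → 3
  (R ⋈[g=b] S) → 1
  γ[h; COUNT(*)→f]((R ⋈[g=b] S)) → 1

== RESULT ==
h | f
3 | 1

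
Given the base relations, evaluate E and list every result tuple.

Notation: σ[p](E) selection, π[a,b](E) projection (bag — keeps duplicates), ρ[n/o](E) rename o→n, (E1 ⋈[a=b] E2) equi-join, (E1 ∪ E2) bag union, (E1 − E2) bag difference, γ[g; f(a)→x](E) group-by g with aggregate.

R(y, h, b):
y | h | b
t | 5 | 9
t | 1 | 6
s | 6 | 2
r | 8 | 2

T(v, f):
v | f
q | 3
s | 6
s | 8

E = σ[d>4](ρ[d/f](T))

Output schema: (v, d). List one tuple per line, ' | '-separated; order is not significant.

Stepwise |·|:
  T → 3
  ρ[d/f](T) → 3
  σ[d>4](ρ[d/f](T)) → 2

== RESULT ==
v | d
s | 6
s | 8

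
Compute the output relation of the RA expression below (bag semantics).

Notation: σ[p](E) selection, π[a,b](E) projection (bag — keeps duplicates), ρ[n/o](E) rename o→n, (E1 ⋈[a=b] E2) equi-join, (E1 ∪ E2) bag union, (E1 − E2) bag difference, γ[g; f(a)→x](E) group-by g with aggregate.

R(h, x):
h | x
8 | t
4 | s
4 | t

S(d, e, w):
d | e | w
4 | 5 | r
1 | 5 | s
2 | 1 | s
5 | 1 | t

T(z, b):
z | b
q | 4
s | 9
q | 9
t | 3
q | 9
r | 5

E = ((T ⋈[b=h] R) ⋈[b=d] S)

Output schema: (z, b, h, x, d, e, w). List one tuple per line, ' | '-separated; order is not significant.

Subexpression sizes:
  T → 6
  R → 3
  (T ⋈[b=h] R) → 2
  S → 4
  ((T ⋈[b=h] R) ⋈[b=d] S) → 2

== RESULT ==
z | b | h | x | d | e | w
q | 4 | 4 | s | 4 | 5 | r
q | 4 | 4 | t | 4 | 5 | r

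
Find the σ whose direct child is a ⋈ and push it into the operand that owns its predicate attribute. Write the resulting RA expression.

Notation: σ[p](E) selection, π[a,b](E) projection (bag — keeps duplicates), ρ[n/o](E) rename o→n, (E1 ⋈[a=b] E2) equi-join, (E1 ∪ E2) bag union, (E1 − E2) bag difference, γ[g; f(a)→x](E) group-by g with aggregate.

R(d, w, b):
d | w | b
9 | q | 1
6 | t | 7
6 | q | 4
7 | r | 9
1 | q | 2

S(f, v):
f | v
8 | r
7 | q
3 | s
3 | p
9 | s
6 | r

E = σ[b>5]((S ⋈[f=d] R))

σ filters on b, owned by the right side.
E' = (S ⋈[f=d] σ[b>5](R))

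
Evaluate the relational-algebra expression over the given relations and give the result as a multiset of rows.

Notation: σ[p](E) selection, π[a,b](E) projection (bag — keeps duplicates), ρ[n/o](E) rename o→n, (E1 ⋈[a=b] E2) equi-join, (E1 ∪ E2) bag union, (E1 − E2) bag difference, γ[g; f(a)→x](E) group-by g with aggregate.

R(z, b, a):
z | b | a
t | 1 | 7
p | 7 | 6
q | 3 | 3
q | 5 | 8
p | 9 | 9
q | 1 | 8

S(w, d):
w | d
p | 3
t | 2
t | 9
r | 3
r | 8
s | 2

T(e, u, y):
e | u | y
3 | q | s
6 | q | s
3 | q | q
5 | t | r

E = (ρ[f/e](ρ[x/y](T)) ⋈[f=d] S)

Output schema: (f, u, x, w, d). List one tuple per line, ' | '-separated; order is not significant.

Per-node cardinality:
  T → 4
  ρ[x/y](T) → 4
  ρ[f/e](ρ[x/y](T)) → 4
  S → 6
  (ρ[f/e](ρ[x/y](T)) ⋈[f=d] S) → 4

== RESULT ==
f | u | x | w | d
3 | q | q | p | 3
3 | q | q | r | 3
3 | q | s | p | 3
3 | q | s | r | 3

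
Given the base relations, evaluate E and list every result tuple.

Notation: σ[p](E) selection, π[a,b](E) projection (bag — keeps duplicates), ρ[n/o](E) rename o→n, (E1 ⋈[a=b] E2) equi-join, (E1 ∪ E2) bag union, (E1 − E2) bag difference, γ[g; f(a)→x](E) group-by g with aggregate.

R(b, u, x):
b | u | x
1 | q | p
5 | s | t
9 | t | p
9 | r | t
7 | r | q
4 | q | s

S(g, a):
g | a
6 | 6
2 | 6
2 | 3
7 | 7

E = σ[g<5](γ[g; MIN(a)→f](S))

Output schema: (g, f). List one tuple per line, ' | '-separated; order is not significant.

Per-node cardinality:
  S → 4
  γ[g; MIN(a)→f](S) → 3
  σ[g<5](γ[g; MIN(a)→f](S)) → 1

== RESULT ==
g | f
2 | 3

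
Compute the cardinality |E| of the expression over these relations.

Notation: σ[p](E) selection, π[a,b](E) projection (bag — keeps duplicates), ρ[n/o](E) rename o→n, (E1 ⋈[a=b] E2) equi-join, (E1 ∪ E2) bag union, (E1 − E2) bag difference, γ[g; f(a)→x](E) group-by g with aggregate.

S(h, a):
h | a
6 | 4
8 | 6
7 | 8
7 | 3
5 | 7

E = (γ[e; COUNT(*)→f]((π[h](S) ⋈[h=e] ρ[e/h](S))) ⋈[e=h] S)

Stepwise |·|:
  S → 5
  π[h](S) → 5
  S → 5
  ρ[e/h](S) → 5
  (π[h](S) ⋈[h=e] ρ[e/h](S)) → 7
  γ[e; COUNT(*)→f]((π[h](S) ⋈[h=e] ρ[e/h](S))) → 4
  S → 5
  (γ[e; COUNT(*)→f]((π[h](S) ⋈[h=e] ρ[e/h](S))) ⋈[e=h] S) → 5

|E| = 5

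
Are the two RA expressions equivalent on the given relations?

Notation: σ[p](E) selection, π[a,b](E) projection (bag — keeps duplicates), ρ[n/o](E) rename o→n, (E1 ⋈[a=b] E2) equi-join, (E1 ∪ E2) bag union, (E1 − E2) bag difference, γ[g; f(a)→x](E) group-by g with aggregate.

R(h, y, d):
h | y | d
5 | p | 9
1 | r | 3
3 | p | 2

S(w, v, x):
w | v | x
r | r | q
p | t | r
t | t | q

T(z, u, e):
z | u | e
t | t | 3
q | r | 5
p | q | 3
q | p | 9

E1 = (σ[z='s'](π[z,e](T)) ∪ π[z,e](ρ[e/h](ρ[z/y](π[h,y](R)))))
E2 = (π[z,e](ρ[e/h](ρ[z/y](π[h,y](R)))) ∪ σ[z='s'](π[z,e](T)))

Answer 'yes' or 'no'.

E1 row counts bottom-up:
  T → 4
  π[z,e](T) → 4
  σ[z='s'](π[z,e](T)) → 0
  R → 3
  π[h,y](R) → 3
  ρ[z/y](π[h,y](R)) → 3
  ρ[e/h](ρ[z/y](π[h,y](R))) → 3
  π[z,e](ρ[e/h](ρ[z/y](π[h,y](R)))) → 3
  (σ[z='s'](π[z,e](T)) ∪ π[z,e](ρ[e/h](ρ[z/y](π[h,y](R))))) → 3
E2 row counts bottom-up:
  R → 3
  π[h,y](R) → 3
  ρ[z/y](π[h,y](R)) → 3
  ρ[e/h](ρ[z/y](π[h,y](R))) → 3
  π[z,e](ρ[e/h](ρ[z/y](π[h,y](R)))) → 3
  T → 4
  π[z,e](T) → 4
  σ[z='s'](π[z,e](T)) → 0
  (π[z,e](ρ[e/h](ρ[z/y](π[h,y](R)))) ∪ σ[z='s'](π[z,e](T))) → 3

E1 and E2 produce the same multiset:
z | e
p | 3
p | 5
r | 1

yes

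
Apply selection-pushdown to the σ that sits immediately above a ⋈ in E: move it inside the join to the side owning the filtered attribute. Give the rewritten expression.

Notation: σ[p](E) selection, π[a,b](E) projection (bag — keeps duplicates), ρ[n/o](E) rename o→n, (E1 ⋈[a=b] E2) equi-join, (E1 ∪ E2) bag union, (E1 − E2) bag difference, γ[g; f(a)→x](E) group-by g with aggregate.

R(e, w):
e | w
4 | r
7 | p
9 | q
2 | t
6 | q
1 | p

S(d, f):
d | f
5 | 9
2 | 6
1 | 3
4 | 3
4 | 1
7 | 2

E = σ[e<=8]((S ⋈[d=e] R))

σ filters on e, owned by the right side.
E' = (S ⋈[d=e] σ[e<=8](R))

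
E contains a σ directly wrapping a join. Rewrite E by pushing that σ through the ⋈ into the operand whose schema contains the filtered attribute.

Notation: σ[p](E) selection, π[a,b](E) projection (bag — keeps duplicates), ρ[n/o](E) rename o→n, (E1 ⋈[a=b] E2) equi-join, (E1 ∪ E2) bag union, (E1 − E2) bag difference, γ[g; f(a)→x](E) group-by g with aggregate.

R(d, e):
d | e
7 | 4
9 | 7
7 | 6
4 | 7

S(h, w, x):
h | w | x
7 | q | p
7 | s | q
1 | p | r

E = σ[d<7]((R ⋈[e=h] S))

σ filters on d, owned by the left side.
E' = (σ[d<7](R) ⋈[e=h] S)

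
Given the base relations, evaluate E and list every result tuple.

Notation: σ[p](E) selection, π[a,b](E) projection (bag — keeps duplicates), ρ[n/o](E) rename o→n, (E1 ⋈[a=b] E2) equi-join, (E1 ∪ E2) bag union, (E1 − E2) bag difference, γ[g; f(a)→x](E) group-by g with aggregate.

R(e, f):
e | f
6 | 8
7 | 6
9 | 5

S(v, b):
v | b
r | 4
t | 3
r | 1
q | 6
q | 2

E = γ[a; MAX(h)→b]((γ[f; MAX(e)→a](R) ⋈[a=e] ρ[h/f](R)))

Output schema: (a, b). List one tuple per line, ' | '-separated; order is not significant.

Per-node cardinality:
  R → 3
  γ[f; MAX(e)→a](R) → 3
  R → 3
  ρ[h/f](R) → 3
  (γ[f; MAX(e)→a](R) ⋈[a=e] ρ[h/f](R)) → 3
  γ[a; MAX(h)→b]((γ[f; MAX(e)→a](R) ⋈[a=e] ρ[h/f](R))) → 3

== RESULT ==
a | b
6 | 8
7 | 6
9 | 5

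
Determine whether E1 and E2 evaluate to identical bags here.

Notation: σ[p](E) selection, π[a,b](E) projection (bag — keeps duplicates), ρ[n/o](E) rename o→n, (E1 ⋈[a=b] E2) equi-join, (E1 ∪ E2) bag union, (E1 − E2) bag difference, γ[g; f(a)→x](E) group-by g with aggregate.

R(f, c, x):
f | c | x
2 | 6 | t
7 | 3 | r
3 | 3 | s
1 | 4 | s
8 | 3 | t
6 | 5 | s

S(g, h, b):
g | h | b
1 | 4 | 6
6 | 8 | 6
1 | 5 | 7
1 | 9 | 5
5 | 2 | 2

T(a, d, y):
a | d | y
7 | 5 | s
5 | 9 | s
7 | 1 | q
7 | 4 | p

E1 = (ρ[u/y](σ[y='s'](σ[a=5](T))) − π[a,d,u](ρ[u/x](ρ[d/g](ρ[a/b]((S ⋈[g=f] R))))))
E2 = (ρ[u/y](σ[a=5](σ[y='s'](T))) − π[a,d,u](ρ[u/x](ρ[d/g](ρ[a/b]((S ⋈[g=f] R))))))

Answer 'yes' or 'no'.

E1 stepwise |·|:
  T → 4
  σ[a=5](T) → 1
  σ[y='s'](σ[a=5](T)) → 1
  ρ[u/y](σ[y='s'](σ[a=5](T))) → 1
  S → 5
  R → 6
  (S ⋈[g=f] R) → 4
  ρ[a/b]((S ⋈[g=f] R)) → 4
  ρ[d/g](ρ[a/b]((S ⋈[g=f] R))) → 4
  ρ[u/x](ρ[d/g](ρ[a/b]((S ⋈[g=f] R)))) → 4
  π[a,d,u](ρ[u/x](ρ[d/g](ρ[a/b]((S ⋈[g=f] R))))) → 4
  (ρ[u/y](σ[y='s'](σ[a=5](T))) − π[a,d,u](ρ[u/x](ρ[d/g](ρ[a/b]((S ⋈[g=f] R)))))) → 1
E2 stepwise |·|:
  T → 4
  σ[y='s'](T) → 2
  σ[a=5](σ[y='s'](T)) → 1
  ρ[u/y](σ[a=5](σ[y='s'](T))) → 1
  S → 5
  R → 6
  (S ⋈[g=f] R) → 4
  ρ[a/b]((S ⋈[g=f] R)) → 4
  ρ[d/g](ρ[a/b]((S ⋈[g=f] R))) → 4
  ρ[u/x](ρ[d/g](ρ[a/b]((S ⋈[g=f] R)))) → 4
  π[a,d,u](ρ[u/x](ρ[d/g](ρ[a/b]((S ⋈[g=f] R))))) → 4
  (ρ[u/y](σ[a=5](σ[y='s'](T))) − π[a,d,u](ρ[u/x](ρ[d/g](ρ[a/b]((S ⋈[g=f] R)))))) → 1

E1 and E2 produce the same multiset:
a | d | u
5 | 9 | s

yes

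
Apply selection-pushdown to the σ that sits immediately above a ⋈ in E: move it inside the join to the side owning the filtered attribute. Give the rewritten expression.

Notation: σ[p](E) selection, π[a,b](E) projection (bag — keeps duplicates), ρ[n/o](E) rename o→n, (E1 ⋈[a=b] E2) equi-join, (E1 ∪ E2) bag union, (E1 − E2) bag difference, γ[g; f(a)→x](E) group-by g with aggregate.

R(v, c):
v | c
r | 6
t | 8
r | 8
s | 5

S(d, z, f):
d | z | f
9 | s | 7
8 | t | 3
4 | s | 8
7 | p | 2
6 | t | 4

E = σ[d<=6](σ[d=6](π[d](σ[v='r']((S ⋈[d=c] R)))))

σ filters on v, owned by the right side.
E' = σ[d<=6](σ[d=6](π[d]((S ⋈[d=c] σ[v='r'](R)))))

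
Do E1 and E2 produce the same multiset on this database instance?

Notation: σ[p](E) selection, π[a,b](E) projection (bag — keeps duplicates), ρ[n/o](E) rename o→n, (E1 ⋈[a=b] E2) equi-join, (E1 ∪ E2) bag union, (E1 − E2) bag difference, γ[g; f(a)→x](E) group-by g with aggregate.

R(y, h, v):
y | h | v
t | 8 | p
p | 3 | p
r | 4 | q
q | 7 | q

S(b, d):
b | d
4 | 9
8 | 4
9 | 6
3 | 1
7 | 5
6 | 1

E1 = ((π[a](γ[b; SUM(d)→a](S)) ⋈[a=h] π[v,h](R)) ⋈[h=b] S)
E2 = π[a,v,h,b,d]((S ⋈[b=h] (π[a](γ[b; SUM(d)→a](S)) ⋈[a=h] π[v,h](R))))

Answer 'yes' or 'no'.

E1 row counts bottom-up:
  S → 6
  γ[b; SUM(d)→a](S) → 6
  π[a](γ[b; SUM(d)→a](S)) → 6
  R → 4
  π[v,h](R) → 4
  (π[a](γ[b; SUM(d)→a](S)) ⋈[a=h] π[v,h](R)) → 1
  S → 6
  ((π[a](γ[b; SUM(d)→a](S)) ⋈[a=h] π[v,h](R)) ⋈[h=b] S) → 1
E2 row counts bottom-up:
  S → 6
  S → 6
  γ[b; SUM(d)→a](S) → 6
  π[a](γ[b; SUM(d)→a](S)) → 6
  R → 4
  π[v,h](R) → 4
  (π[a](γ[b; SUM(d)→a](S)) ⋈[a=h] π[v,h](R)) → 1
  (S ⋈[b=h] (π[a](γ[b; SUM(d)→a](S)) ⋈[a=h] π[v,h](R))) → 1
  π[a,v,h,b,d]((S ⋈[b=h] (π[a](γ[b; SUM(d)→a](S)) ⋈[a=h] π[v,h](R)))) → 1

E1 and E2 produce the same multiset:
a | v | h | b | d
4 | q | 4 | 4 | 9

yes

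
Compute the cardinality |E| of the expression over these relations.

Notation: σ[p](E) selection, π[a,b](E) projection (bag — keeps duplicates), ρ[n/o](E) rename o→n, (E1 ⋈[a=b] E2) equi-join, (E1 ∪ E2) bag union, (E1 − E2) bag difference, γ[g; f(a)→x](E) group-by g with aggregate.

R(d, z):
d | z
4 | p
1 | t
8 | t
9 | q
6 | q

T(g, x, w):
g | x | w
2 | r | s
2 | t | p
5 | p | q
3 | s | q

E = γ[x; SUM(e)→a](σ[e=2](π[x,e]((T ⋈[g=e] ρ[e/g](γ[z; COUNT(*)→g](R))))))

Per-node cardinality:
  T → 4
  R → 5
  γ[z; COUNT(*)→g](R) → 3
  ρ[e/g](γ[z; COUNT(*)→g](R)) → 3
  (T ⋈[g=e] ρ[e/g](γ[z; COUNT(*)→g](R))) → 4
  π[x,e]((T ⋈[g=e] ρ[e/g](γ[z; COUNT(*)→g](R)))) → 4
  σ[e=2](π[x,e]((T ⋈[g=e] ρ[e/g](γ[z; COUNT(*)→g](R))))) → 4
  γ[x; SUM(e)→a](σ[e=2](π[x,e]((T ⋈[g=e] ρ[e/g](γ[z; COUNT(*)→g](R)))))) → 2

|E| = 2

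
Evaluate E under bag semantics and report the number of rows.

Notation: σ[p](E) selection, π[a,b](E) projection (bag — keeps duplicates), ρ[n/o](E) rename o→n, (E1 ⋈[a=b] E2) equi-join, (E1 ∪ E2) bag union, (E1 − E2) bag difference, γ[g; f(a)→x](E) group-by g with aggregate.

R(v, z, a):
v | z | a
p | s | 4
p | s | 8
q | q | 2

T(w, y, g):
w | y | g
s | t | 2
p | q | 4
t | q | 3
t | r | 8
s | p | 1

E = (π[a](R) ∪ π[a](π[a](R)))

Per-node cardinality:
  R → 3
  π[a](R) → 3
  R → 3
  π[a](R) → 3
  π[a](π[a](R)) → 3
  (π[a](R) ∪ π[a](π[a](R))) → 6

|E| = 6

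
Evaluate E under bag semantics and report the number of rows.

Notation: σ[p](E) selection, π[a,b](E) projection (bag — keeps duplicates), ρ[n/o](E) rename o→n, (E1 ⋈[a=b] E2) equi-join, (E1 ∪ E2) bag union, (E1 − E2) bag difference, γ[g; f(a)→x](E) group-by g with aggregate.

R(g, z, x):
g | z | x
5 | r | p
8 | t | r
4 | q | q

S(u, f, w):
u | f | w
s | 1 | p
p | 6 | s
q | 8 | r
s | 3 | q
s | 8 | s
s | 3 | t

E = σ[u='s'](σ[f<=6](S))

Row counts bottom-up:
  S → 6
  σ[f<=6](S) → 4
  σ[u='s'](σ[f<=6](S)) → 3

|E| = 3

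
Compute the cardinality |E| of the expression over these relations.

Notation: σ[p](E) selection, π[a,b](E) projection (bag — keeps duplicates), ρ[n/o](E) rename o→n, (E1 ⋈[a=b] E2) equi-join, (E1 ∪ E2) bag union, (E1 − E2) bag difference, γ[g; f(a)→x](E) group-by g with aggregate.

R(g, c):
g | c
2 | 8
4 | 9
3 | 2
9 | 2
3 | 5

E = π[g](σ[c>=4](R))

Row counts bottom-up:
  R → 5
  σ[c>=4](R) → 3
  π[g](σ[c>=4](R)) → 3

|E| = 3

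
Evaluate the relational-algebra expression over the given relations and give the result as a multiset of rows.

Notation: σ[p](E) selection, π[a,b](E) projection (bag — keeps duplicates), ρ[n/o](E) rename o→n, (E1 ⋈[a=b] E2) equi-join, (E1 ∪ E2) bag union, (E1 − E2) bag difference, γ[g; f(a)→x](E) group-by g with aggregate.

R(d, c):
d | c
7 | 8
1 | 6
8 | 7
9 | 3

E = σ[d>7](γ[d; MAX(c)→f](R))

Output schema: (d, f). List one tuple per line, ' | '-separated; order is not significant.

Row counts bottom-up:
  R → 4
  γ[d; MAX(c)→f](R) → 4
  σ[d>7](γ[d; MAX(c)→f](R)) → 2

== RESULT ==
d | f
8 | 7
9 | 3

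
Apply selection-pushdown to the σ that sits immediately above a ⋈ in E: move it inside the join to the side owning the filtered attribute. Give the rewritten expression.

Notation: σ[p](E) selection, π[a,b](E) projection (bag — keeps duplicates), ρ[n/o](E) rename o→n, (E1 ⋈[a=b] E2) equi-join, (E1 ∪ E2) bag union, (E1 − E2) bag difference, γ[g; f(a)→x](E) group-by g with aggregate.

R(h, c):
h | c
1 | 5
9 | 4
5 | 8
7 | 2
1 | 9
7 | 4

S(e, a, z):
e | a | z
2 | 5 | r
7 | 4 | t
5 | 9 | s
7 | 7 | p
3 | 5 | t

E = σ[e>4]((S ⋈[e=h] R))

σ filters on e, owned by the left side.
E' = (σ[e>4](S) ⋈[e=h] R)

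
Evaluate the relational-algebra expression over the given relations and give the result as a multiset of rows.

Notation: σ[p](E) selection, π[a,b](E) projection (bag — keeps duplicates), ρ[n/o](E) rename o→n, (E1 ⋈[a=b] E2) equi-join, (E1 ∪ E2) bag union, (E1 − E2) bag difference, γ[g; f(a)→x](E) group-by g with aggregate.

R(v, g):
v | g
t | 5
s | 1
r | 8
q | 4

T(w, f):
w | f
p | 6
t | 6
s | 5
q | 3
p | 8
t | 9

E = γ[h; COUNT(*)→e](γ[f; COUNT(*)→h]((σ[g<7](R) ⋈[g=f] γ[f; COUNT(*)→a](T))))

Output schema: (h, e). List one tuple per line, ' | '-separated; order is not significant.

Per-node cardinality:
  R → 4
  σ[g<7](R) → 3
  T → 6
  γ[f; COUNT(*)→a](T) → 5
  (σ[g<7](R) ⋈[g=f] γ[f; COUNT(*)→a](T)) → 1
  γ[f; COUNT(*)→h]((σ[g<7](R) ⋈[g=f] γ[f; COUNT(*)→a](T))) → 1
  γ[h; COUNT(*)→e](γ[f; COUNT(*)→h]((σ[g<7](R) ⋈[g=f] γ[f; COUNT(*)→a](T)))) → 1

== RESULT ==
h | e
1 | 1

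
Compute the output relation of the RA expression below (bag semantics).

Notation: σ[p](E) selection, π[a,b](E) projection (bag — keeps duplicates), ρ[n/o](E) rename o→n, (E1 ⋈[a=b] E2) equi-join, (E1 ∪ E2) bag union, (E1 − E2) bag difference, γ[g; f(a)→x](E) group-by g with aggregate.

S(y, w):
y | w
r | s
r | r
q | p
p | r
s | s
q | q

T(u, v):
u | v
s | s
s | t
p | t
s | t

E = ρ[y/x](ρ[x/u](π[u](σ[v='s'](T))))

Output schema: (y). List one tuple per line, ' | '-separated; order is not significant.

Stepwise |·|:
  T → 4
  σ[v='s'](T) → 1
  π[u](σ[v='s'](T)) → 1
  ρ[x/u](π[u](σ[v='s'](T))) → 1
  ρ[y/x](ρ[x/u](π[u](σ[v='s'](T)))) → 1

== RESULT ==
y
s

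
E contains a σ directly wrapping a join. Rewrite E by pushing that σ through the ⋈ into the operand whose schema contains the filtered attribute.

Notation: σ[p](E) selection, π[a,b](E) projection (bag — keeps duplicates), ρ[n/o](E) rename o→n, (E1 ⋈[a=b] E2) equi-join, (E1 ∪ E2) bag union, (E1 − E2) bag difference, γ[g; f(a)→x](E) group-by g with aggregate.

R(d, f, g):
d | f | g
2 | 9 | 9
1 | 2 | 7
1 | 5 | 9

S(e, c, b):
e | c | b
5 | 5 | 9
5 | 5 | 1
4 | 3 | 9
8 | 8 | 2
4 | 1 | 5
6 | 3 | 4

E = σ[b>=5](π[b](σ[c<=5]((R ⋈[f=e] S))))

σ filters on c, owned by the right side.
E' = σ[b>=5](π[b]((R ⋈[f=e] σ[c<=5](S))))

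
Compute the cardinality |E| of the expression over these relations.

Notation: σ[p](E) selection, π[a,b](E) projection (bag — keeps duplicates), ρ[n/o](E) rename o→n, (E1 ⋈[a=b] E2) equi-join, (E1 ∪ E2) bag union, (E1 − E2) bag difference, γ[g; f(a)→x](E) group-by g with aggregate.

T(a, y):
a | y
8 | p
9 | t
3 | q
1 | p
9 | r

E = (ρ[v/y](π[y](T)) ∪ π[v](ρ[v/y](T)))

Row counts bottom-up:
  T → 5
  π[y](T) → 5
  ρ[v/y](π[y](T)) → 5
  T → 5
  ρ[v/y](T) → 5
  π[v](ρ[v/y](T)) → 5
  (ρ[v/y](π[y](T)) ∪ π[v](ρ[v/y](T))) → 10

|E| = 10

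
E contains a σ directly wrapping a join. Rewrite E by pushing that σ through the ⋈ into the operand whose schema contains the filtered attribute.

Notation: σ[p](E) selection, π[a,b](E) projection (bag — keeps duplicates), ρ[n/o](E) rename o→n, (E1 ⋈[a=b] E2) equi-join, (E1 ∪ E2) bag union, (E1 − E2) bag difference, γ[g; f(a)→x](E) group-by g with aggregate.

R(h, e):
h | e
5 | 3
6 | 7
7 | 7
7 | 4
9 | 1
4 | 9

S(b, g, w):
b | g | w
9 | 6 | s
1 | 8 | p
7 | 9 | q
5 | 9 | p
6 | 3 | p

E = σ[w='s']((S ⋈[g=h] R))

σ filters on w, owned by the left side.
E' = (σ[w='s'](S) ⋈[g=h] R)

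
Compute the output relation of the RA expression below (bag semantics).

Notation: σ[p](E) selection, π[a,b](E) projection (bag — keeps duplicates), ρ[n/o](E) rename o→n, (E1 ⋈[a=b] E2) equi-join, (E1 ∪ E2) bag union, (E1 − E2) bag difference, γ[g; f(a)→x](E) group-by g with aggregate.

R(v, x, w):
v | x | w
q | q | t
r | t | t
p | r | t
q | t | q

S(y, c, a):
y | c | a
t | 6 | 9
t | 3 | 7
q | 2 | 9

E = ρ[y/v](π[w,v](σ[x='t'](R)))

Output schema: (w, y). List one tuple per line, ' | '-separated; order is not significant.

Per-node cardinality:
  R → 4
  σ[x='t'](R) → 2
  π[w,v](σ[x='t'](R)) → 2
  ρ[y/v](π[w,v](σ[x='t'](R))) → 2

== RESULT ==
w | y
q | q
t | r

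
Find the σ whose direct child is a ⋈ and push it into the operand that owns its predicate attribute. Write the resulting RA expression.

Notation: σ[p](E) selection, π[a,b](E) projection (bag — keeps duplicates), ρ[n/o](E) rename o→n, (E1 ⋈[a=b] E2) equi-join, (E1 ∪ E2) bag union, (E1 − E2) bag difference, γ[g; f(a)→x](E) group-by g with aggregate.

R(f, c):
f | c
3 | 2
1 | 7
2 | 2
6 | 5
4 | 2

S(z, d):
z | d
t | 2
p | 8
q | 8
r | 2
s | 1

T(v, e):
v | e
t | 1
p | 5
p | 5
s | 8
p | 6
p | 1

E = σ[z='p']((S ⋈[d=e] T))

σ filters on z, owned by the left side.
E' = (σ[z='p'](S) ⋈[d=e] T)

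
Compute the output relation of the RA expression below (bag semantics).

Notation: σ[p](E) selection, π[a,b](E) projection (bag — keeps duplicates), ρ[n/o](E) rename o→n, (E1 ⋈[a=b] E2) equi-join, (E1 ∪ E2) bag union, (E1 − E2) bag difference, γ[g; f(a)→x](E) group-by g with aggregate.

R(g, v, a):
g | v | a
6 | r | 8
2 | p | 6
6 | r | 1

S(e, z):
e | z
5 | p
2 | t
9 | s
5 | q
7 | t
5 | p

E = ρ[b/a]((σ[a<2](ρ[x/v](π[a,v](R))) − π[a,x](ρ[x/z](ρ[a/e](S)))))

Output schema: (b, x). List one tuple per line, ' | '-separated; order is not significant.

Subexpression sizes:
  R → 3
  π[a,v](R) → 3
  ρ[x/v](π[a,v](R)) → 3
  σ[a<2](ρ[x/v](π[a,v](R))) → 1
  S → 6
  ρ[a/e](S) → 6
  ρ[x/z](ρ[a/e](S)) → 6
  π[a,x](ρ[x/z](ρ[a/e](S))) → 6
  (σ[a<2](ρ[x/v](π[a,v](R))) − π[a,x](ρ[x/z](ρ[a/e](S)))) → 1
  ρ[b/a]((σ[a<2](ρ[x/v](π[a,v](R))) − π[a,x](ρ[x/z](ρ[a/e](S))))) → 1

== RESULT ==
b | x
1 | r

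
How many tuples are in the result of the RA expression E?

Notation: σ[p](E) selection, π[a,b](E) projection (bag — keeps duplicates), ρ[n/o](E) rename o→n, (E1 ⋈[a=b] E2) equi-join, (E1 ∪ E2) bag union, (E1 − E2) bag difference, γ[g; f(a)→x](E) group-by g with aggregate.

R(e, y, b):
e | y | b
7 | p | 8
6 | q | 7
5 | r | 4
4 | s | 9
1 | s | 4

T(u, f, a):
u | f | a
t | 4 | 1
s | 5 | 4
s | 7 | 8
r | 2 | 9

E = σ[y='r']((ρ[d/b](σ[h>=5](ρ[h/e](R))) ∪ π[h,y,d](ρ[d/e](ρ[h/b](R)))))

Row counts bottom-up:
  R → 5
  ρ[h/e](R) → 5
  σ[h>=5](ρ[h/e](R)) → 3
  ρ[d/b](σ[h>=5](ρ[h/e](R))) → 3
  R → 5
  ρ[h/b](R) → 5
  ρ[d/e](ρ[h/b](R)) → 5
  π[h,y,d](ρ[d/e](ρ[h/b](R))) → 5
  (ρ[d/b](σ[h>=5](ρ[h/e](R))) ∪ π[h,y,d](ρ[d/e](ρ[h/b](R)))) → 8
  σ[y='r']((ρ[d/b](σ[h>=5](ρ[h/e](R))) ∪ π[h,y,d](ρ[d/e](ρ[h/b](R))))) → 2

|E| = 2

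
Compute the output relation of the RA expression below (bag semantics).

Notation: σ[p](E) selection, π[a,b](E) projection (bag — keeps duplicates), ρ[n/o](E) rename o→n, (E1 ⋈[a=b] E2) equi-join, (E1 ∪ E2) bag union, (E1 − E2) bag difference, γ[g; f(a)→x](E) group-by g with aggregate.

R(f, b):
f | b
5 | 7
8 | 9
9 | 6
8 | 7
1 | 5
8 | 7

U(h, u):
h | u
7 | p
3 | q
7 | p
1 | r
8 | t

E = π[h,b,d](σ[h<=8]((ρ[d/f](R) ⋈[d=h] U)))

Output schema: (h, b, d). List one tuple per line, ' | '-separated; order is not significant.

Subexpression sizes:
  R → 6
  ρ[d/f](R) → 6
  U → 5
  (ρ[d/f](R) ⋈[d=h] U) → 4
  σ[h<=8]((ρ[d/f](R) ⋈[d=h] U)) → 4
  π[h,b,d](σ[h<=8]((ρ[d/f](R) ⋈[d=h] U))) → 4

== RESULT ==
h | b | d
1 | 5 | 1
8 | 7 | 8
8 | 7 | 8
8 | 9 | 8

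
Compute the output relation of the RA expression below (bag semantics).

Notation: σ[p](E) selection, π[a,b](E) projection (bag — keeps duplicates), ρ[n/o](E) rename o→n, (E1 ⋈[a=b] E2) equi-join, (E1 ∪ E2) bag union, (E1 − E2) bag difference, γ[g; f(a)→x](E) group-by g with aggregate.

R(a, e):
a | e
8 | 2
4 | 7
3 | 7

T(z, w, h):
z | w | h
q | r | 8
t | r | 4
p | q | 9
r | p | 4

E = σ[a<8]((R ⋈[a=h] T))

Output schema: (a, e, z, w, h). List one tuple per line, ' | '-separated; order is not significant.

Per-node cardinality:
  R → 3
  T → 4
  (R ⋈[a=h] T) → 3
  σ[a<8]((R ⋈[a=h] T)) → 2

== RESULT ==
a | e | z | w | h
4 | 7 | r | p | 4
4 | 7 | t | r | 4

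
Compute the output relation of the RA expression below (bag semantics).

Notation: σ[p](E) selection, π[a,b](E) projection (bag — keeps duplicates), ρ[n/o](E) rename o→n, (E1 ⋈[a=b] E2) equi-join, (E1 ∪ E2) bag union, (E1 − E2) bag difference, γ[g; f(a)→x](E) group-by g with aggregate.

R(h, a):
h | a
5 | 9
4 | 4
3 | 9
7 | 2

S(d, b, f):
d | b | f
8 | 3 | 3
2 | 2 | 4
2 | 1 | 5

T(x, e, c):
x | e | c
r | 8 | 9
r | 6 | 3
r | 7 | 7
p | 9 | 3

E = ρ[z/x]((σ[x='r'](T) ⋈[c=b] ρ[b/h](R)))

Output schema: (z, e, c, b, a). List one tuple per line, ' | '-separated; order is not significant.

Row counts bottom-up:
  T → 4
  σ[x='r'](T) → 3
  R → 4
  ρ[b/h](R) → 4
  (σ[x='r'](T) ⋈[c=b] ρ[b/h](R)) → 2
  ρ[z/x]((σ[x='r'](T) ⋈[c=b] ρ[b/h](R))) → 2

== RESULT ==
z | e | c | b | a
r | 6 | 3 | 3 | 9
r | 7 | 7 | 7 | 2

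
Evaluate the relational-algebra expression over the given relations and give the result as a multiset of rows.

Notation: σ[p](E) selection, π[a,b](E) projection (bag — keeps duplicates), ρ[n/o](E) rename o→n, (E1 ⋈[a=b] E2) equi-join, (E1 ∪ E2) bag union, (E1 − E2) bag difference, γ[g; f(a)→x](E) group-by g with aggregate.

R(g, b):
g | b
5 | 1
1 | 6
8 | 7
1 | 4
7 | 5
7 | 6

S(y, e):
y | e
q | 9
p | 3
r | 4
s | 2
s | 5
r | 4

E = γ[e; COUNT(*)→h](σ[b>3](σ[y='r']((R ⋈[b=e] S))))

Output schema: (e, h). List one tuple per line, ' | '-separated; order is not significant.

Subexpression sizes:
  R → 6
  S → 6
  (R ⋈[b=e] S) → 3
  σ[y='r']((R ⋈[b=e] S)) → 2
  σ[b>3](σ[y='r']((R ⋈[b=e] S))) → 2
  γ[e; COUNT(*)→h](σ[b>3](σ[y='r']((R ⋈[b=e] S)))) → 1

== RESULT ==
e | h
4 | 2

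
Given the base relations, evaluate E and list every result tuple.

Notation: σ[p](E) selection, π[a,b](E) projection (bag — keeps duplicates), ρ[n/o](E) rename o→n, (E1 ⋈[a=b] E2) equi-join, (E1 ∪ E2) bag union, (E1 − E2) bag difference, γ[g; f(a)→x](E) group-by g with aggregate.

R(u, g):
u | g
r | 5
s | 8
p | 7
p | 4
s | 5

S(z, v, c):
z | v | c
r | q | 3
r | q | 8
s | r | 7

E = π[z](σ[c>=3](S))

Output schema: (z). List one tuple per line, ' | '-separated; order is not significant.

Stepwise |·|:
  S → 3
  σ[c>=3](S) → 3
  π[z](σ[c>=3](S)) → 3

== RESULT ==
z
r
r
s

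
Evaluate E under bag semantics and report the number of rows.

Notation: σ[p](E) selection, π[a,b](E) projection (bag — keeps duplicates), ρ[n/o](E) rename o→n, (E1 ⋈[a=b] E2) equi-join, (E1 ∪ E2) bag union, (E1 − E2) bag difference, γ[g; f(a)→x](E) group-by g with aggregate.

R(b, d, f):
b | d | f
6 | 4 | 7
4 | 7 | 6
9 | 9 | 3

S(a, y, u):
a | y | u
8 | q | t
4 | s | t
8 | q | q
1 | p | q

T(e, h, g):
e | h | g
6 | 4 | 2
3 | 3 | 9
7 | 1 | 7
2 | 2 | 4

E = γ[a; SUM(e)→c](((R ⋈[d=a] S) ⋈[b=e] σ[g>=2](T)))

Per-node cardinality:
  R → 3
  S → 4
  (R ⋈[d=a] S) → 1
  T → 4
  σ[g>=2](T) → 4
  ((R ⋈[d=a] S) ⋈[b=e] σ[g>=2](T)) → 1
  γ[a; SUM(e)→c](((R ⋈[d=a] S) ⋈[b=e] σ[g>=2](T))) → 1

|E| = 1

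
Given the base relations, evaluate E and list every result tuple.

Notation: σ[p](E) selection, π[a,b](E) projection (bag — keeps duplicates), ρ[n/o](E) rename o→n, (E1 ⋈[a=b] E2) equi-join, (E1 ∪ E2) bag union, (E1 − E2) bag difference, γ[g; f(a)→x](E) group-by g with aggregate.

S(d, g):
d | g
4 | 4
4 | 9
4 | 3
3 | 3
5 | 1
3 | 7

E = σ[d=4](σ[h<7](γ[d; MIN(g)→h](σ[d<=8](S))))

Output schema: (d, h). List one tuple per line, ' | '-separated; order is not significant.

Stepwise |·|:
  S → 6
  σ[d<=8](S) → 6
  γ[d; MIN(g)→h](σ[d<=8](S)) → 3
  σ[h<7](γ[d; MIN(g)→h](σ[d<=8](S))) → 3
  σ[d=4](σ[h<7](γ[d; MIN(g)→h](σ[d<=8](S)))) → 1

== RESULT ==
d | h
4 | 3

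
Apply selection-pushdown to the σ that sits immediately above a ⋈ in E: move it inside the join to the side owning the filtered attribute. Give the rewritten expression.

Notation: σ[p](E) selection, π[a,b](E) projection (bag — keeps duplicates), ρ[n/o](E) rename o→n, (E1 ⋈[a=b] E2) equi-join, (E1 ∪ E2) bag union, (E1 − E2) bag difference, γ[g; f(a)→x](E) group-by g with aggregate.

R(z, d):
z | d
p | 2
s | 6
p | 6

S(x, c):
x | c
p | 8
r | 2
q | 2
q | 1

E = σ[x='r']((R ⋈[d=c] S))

σ filters on x, owned by the right side.
E' = (R ⋈[d=c] σ[x='r'](S))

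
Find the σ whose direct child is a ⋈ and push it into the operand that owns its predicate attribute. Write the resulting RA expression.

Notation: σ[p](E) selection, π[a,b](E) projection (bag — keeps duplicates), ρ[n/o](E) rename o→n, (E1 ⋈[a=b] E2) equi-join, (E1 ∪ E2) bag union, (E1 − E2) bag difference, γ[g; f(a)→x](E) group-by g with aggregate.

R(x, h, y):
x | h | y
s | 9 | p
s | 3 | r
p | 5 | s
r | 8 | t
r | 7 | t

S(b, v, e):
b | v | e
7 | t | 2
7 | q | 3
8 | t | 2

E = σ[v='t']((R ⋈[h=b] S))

σ filters on v, owned by the right side.
E' = (R ⋈[h=b] σ[v='t'](S))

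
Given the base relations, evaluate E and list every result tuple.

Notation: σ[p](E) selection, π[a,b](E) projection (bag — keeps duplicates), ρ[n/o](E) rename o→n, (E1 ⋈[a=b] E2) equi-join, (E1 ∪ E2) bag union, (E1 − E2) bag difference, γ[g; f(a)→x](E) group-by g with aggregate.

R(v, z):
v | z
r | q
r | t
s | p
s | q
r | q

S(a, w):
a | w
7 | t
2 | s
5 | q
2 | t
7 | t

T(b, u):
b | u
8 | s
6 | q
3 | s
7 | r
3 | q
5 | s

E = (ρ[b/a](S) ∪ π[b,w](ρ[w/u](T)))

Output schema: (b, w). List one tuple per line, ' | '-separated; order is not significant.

Row counts bottom-up:
  S → 5
  ρ[b/a](S) → 5
  T → 6
  ρ[w/u](T) → 6
  π[b,w](ρ[w/u](T)) → 6
  (ρ[b/a](S) ∪ π[b,w](ρ[w/u](T))) → 11

== RESULT ==
b | w
2 | s
2 | t
3 | q
3 | s
5 | q
5 | s
6 | q
7 | r
7 | t
7 | t
8 | s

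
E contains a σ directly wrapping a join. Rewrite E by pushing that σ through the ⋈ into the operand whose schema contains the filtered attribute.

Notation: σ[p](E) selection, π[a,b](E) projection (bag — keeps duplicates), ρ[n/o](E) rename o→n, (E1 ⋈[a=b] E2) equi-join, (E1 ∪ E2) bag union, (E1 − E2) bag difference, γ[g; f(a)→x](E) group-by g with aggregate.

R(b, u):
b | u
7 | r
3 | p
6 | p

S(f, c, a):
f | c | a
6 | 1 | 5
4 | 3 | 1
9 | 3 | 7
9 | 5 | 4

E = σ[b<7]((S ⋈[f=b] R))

σ filters on b, owned by the right side.
E' = (S ⋈[f=b] σ[b<7](R))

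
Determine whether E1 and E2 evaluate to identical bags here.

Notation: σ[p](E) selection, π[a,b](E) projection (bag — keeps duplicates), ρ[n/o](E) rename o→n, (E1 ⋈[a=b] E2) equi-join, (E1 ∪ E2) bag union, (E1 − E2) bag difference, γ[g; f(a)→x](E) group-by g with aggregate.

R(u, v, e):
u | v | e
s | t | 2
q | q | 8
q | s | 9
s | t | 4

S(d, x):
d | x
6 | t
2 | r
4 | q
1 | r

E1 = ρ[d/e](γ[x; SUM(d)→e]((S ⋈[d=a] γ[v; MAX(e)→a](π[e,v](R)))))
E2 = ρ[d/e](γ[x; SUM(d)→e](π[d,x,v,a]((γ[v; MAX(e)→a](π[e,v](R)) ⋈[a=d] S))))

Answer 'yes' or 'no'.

E1 per-node cardinality:
  S → 4
  R → 4
  π[e,v](R) → 4
  γ[v; MAX(e)→a](π[e,v](R)) → 3
  (S ⋈[d=a] γ[v; MAX(e)→a](π[e,v](R))) → 1
  γ[x; SUM(d)→e]((S ⋈[d=a] γ[v; MAX(e)→a](π[e,v](R)))) → 1
  ρ[d/e](γ[x; SUM(d)→e]((S ⋈[d=a] γ[v; MAX(e)→a](π[e,v](R))))) → 1
E2 per-node cardinality:
  R → 4
  π[e,v](R) → 4
  γ[v; MAX(e)→a](π[e,v](R)) → 3
  S → 4
  (γ[v; MAX(e)→a](π[e,v](R)) ⋈[a=d] S) → 1
  π[d,x,v,a]((γ[v; MAX(e)→a](π[e,v](R)) ⋈[a=d] S)) → 1
  γ[x; SUM(d)→e](π[d,x,v,a]((γ[v; MAX(e)→a](π[e,v](R)) ⋈[a=d] S))) → 1
  ρ[d/e](γ[x; SUM(d)→e](π[d,x,v,a]((γ[v; MAX(e)→a](π[e,v](R)) ⋈[a=d] S)))) → 1

E1 and E2 produce the same multiset:
x | d
q | 4

yes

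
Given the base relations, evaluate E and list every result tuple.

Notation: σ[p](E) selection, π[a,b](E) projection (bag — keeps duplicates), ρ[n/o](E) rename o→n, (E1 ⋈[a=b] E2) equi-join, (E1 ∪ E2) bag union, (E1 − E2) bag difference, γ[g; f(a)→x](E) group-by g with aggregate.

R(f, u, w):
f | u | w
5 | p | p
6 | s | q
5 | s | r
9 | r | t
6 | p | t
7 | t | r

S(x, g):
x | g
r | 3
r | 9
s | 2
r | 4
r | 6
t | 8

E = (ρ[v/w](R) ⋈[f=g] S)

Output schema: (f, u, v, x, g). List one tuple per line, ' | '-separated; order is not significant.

Subexpression sizes:
  R → 6
  ρ[v/w](R) → 6
  S → 6
  (ρ[v/w](R) ⋈[f=g] S) → 3

== RESULT ==
f | u | v | x | g
6 | p | t | r | 6
6 | s | q | r | 6
9 | r | t | r | 9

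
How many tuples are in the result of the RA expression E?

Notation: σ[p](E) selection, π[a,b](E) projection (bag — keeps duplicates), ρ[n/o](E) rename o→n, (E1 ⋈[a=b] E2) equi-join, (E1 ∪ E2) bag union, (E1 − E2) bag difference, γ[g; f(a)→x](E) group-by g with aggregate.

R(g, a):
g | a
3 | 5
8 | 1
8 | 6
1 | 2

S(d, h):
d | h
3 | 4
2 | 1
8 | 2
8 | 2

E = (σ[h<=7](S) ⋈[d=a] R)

Per-node cardinality:
  S → 4
  σ[h<=7](S) → 4
  R → 4
  (σ[h<=7](S) ⋈[d=a] R) → 1

|E| = 1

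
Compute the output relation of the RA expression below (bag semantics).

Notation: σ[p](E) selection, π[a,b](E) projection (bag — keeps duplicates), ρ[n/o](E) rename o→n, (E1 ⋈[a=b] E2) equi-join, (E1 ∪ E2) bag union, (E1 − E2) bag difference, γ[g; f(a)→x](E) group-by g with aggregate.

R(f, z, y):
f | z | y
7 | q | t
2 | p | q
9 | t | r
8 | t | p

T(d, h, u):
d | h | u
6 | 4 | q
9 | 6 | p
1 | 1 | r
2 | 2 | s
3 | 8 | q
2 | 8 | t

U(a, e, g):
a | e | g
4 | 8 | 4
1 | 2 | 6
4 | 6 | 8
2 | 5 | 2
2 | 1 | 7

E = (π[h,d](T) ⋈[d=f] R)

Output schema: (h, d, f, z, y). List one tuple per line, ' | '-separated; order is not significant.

Subexpression sizes:
  T → 6
  π[h,d](T) → 6
  R → 4
  (π[h,d](T) ⋈[d=f] R) → 3

== RESULT ==
h | d | f | z | y
2 | 2 | 2 | p | q
6 | 9 | 9 | t | r
8 | 2 | 2 | p | q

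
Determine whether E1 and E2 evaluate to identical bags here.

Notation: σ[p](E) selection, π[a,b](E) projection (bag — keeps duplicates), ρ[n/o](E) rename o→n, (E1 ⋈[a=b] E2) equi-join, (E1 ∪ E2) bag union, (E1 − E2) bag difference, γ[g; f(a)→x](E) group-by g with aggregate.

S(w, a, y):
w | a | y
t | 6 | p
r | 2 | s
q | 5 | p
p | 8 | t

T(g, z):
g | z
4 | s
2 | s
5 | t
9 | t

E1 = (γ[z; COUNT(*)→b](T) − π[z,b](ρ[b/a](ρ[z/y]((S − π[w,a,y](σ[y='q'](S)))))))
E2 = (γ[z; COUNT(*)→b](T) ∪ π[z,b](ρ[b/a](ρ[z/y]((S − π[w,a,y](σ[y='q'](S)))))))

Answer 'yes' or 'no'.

E1 row counts bottom-up:
  T → 4
  γ[z; COUNT(*)→b](T) → 2
  S → 4
  S → 4
  σ[y='q'](S) → 0
  π[w,a,y](σ[y='q'](S)) → 0
  (S − π[w,a,y](σ[y='q'](S))) → 4
  ρ[z/y]((S − π[w,a,y](σ[y='q'](S)))) → 4
  ρ[b/a](ρ[z/y]((S − π[w,a,y](σ[y='q'](S))))) → 4
  π[z,b](ρ[b/a](ρ[z/y]((S − π[w,a,y](σ[y='q'](S)))))) → 4
  (γ[z; COUNT(*)→b](T) − π[z,b](ρ[b/a](ρ[z/y]((S − π[w,a,y](σ[y='q'](S))))))) → 1
E2 row counts bottom-up:
  T → 4
  γ[z; COUNT(*)→b](T) → 2
  S → 4
  S → 4
  σ[y='q'](S) → 0
  π[w,a,y](σ[y='q'](S)) → 0
  (S − π[w,a,y](σ[y='q'](S))) → 4
  ρ[z/y]((S − π[w,a,y](σ[y='q'](S)))) → 4
  ρ[b/a](ρ[z/y]((S − π[w,a,y](σ[y='q'](S))))) → 4
  π[z,b](ρ[b/a](ρ[z/y]((S − π[w,a,y](σ[y='q'](S)))))) → 4
  (γ[z; COUNT(*)→b](T) ∪ π[z,b](ρ[b/a](ρ[z/y]((S − π[w,a,y](σ[y='q'](S))))))) → 6

E1 result:
z | b
t | 2
E2 result:
z | b
p | 5
p | 6
s | 2
s | 2
t | 2
t | 8
Witness: ('t', 8) appears 0× in E1 but 1× in E2.

no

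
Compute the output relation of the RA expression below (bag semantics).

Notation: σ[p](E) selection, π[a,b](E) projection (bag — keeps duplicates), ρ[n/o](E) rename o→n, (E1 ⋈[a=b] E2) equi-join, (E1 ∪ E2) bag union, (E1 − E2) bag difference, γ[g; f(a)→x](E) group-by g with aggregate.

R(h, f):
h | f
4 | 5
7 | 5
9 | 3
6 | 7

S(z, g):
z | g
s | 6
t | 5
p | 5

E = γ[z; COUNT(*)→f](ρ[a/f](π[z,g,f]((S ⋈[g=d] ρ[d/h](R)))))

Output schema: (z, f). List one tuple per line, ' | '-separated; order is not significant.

Stepwise |·|:
  S → 3
  R → 4
  ρ[d/h](R) → 4
  (S ⋈[g=d] ρ[d/h](R)) → 1
  π[z,g,f]((S ⋈[g=d] ρ[d/h](R))) → 1
  ρ[a/f](π[z,g,f]((S ⋈[g=d] ρ[d/h](R)))) → 1
  γ[z; COUNT(*)→f](ρ[a/f](π[z,g,f]((S ⋈[g=d] ρ[d/h](R))))) → 1

== RESULT ==
z | f
s | 1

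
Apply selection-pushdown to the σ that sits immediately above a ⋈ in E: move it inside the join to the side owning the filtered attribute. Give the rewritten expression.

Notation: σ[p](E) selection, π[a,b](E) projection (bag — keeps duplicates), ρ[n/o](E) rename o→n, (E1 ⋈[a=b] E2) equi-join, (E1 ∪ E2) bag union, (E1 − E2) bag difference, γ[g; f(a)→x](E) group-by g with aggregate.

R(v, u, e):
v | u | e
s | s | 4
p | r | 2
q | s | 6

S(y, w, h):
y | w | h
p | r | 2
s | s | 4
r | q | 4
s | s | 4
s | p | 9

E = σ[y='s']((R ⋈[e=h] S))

σ filters on y, owned by the right side.
E' = (R ⋈[e=h] σ[y='s'](S))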